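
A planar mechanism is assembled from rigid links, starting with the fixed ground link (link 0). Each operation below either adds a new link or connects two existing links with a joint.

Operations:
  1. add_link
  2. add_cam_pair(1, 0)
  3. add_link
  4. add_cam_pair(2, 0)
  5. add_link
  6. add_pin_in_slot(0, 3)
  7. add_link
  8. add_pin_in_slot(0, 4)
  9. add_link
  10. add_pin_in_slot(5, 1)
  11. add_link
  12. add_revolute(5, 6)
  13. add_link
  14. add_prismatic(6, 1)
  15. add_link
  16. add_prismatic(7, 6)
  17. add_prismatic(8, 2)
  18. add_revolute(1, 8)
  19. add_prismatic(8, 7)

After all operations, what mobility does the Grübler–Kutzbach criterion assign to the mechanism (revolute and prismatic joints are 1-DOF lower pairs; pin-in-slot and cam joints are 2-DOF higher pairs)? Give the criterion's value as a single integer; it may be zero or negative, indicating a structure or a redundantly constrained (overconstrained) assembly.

L=1 J1=0 J2=0
add link → L=2 J1=0 J2=0
C@1,0 dof=2 J2 → L=2 J1=0 J2=1
add link → L=3 J1=0 J2=1
C@2,0 dof=2 J2 → L=3 J1=0 J2=2
add link → L=4 J1=0 J2=2
PS@0,3 dof=2 J2 → L=4 J1=0 J2=3
add link → L=5 J1=0 J2=3
PS@0,4 dof=2 J2 → L=5 J1=0 J2=4
add link → L=6 J1=0 J2=4
PS@5,1 dof=2 J2 → L=6 J1=0 J2=5
add link → L=7 J1=0 J2=5
R@5,6 dof=1 J1 → L=7 J1=1 J2=5
add link → L=8 J1=1 J2=5
P@6,1 dof=1 J1 → L=8 J1=2 J2=5
add link → L=9 J1=2 J2=5
P@7,6 dof=1 J1 → L=9 J1=3 J2=5
P@8,2 dof=1 J1 → L=9 J1=4 J2=5
R@1,8 dof=1 J1 → L=9 J1=5 J2=5
P@8,7 dof=1 J1 → L=9 J1=6 J2=5
M=3(L−1)−2J1−J2=3·8−2·6−5=7

M = 7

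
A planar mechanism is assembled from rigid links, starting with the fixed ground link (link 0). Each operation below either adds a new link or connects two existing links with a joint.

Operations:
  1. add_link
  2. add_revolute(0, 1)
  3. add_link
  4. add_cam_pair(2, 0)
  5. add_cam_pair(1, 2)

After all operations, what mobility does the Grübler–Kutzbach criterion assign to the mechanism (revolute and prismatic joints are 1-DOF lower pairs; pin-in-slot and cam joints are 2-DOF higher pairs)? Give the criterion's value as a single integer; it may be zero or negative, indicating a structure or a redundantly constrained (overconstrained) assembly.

M = 2

[1;0;0] (link 0 is ground)
L+ [2;0;0]
R(0,1)∈J1 [2;1;0]
L+ [3;1;0]
C(2,0)∈J2 [3;1;1]
C(1,2)∈J2 [3;1;2]
mobility = 6 − 2 − 2 = 2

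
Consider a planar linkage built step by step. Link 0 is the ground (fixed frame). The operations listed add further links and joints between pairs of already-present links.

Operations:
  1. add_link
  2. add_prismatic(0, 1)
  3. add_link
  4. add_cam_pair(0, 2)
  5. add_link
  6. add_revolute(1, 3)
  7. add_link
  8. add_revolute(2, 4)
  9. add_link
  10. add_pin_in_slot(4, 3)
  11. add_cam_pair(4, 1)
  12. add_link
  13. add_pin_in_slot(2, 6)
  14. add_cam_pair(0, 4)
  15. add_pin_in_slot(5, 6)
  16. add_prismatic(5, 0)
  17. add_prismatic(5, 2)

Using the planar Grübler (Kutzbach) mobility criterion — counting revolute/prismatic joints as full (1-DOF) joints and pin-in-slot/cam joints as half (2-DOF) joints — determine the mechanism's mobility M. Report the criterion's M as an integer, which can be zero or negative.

M = 2

[1;0;0] (link 0 is ground)
L+ [2;0;0]
P(0,1)∈J1 [2;1;0]
L+ [3;1;0]
C(0,2)∈J2 [3;1;1]
L+ [4;1;1]
R(1,3)∈J1 [4;2;1]
L+ [5;2;1]
R(2,4)∈J1 [5;3;1]
L+ [6;3;1]
PS(4,3)∈J2 [6;3;2]
C(4,1)∈J2 [6;3;3]
L+ [7;3;3]
PS(2,6)∈J2 [7;3;4]
C(0,4)∈J2 [7;3;5]
PS(5,6)∈J2 [7;3;6]
P(5,0)∈J1 [7;4;6]
P(5,2)∈J1 [7;5;6]
mobility = 18 − 10 − 6 = 2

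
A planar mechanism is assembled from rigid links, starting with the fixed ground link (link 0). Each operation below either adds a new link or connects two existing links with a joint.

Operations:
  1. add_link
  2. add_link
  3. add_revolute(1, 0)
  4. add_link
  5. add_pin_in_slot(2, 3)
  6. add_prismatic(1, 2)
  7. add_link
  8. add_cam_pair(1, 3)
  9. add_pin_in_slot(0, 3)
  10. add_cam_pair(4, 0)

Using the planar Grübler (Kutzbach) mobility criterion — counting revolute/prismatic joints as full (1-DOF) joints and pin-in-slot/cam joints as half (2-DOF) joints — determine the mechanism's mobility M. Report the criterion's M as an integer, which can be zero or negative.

M = 4

ground; <1,0,0>
#1 <2,0,0>
#2 <3,0,0>
R:1↔0 J1 <3,1,0>
#3 <4,1,0>
PS:2↔3 J2 <4,1,1>
P:1↔2 J1 <4,2,1>
#4 <5,2,1>
C:1↔3 J2 <5,2,2>
PS:0↔3 J2 <5,2,3>
C:4↔0 J2 <5,2,4>
3×4 − 2×2 − 1×4 = 4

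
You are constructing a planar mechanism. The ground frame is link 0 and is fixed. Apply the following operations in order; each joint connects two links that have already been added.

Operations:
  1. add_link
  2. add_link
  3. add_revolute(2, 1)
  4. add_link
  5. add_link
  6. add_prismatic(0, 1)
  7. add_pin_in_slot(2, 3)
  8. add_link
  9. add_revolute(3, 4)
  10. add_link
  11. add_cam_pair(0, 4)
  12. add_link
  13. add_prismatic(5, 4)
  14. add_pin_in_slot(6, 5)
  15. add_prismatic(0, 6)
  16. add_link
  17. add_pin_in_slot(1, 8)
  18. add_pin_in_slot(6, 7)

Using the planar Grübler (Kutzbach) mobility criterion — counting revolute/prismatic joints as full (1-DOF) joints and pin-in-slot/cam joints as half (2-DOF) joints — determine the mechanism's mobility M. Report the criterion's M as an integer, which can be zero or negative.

link 0 = ground. State L|J1|J2 = 1|0|0
+link1  2|0|0
+link2  3|0|0
R(2,1) f=1→J1  3|1|0
+link3  4|1|0
+link4  5|1|0
P(0,1) f=1→J1  5|2|0
PS(2,3) f=2→J2  5|2|1
+link5  6|2|1
R(3,4) f=1→J1  6|3|1
+link6  7|3|1
C(0,4) f=2→J2  7|3|2
+link7  8|3|2
P(5,4) f=1→J1  8|4|2
PS(6,5) f=2→J2  8|4|3
P(0,6) f=1→J1  8|5|3
+link8  9|5|3
PS(1,8) f=2→J2  9|5|4
PS(6,7) f=2→J2  9|5|5
M = 3(9−1)−2·5−5 = 24−10−5 = 9

M = 9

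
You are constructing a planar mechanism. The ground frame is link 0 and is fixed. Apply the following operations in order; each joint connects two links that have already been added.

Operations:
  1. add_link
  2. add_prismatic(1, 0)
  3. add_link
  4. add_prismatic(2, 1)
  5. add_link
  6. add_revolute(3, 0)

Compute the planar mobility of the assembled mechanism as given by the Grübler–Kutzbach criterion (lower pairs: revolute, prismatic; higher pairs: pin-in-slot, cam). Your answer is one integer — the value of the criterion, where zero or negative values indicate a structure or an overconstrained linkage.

L=1 J1=0 J2=0
add link → L=2 J1=0 J2=0
P@1,0 dof=1 J1 → L=2 J1=1 J2=0
add link → L=3 J1=1 J2=0
P@2,1 dof=1 J1 → L=3 J1=2 J2=0
add link → L=4 J1=2 J2=0
R@3,0 dof=1 J1 → L=4 J1=3 J2=0
M=3(L−1)−2J1−J2=3·3−2·3−0=3

M = 3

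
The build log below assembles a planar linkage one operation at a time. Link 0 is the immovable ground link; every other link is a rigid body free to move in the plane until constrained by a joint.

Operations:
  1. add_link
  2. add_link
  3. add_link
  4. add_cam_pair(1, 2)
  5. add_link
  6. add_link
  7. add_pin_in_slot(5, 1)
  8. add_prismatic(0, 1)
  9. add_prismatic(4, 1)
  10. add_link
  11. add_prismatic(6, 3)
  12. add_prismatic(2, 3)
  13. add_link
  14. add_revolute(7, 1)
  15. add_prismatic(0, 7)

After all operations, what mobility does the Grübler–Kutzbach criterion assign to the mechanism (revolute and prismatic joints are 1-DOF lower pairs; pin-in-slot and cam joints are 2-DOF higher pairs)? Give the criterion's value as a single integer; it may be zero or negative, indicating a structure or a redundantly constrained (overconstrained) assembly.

link 0 = ground. State L|J1|J2 = 1|0|0
+link1  2|0|0
+link2  3|0|0
+link3  4|0|0
C(1,2) f=2→J2  4|0|1
+link4  5|0|1
+link5  6|0|1
PS(5,1) f=2→J2  6|0|2
P(0,1) f=1→J1  6|1|2
P(4,1) f=1→J1  6|2|2
+link6  7|2|2
P(6,3) f=1→J1  7|3|2
P(2,3) f=1→J1  7|4|2
+link7  8|4|2
R(7,1) f=1→J1  8|5|2
P(0,7) f=1→J1  8|6|2
M = 3(8−1)−2·6−2 = 21−12−2 = 7

M = 7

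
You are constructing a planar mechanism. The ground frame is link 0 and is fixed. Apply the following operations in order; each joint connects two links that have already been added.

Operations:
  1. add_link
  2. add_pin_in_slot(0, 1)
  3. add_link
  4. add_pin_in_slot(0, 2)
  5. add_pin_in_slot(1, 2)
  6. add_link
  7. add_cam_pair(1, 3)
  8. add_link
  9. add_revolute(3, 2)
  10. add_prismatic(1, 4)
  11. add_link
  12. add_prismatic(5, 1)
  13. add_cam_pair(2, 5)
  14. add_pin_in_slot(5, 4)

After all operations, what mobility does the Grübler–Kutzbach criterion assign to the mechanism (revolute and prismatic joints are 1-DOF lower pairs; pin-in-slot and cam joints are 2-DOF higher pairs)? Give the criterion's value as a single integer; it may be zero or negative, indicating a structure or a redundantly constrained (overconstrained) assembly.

M = 3

[1;0;0] (link 0 is ground)
L+ [2;0;0]
PS(0,1)∈J2 [2;0;1]
L+ [3;0;1]
PS(0,2)∈J2 [3;0;2]
PS(1,2)∈J2 [3;0;3]
L+ [4;0;3]
C(1,3)∈J2 [4;0;4]
L+ [5;0;4]
R(3,2)∈J1 [5;1;4]
P(1,4)∈J1 [5;2;4]
L+ [6;2;4]
P(5,1)∈J1 [6;3;4]
C(2,5)∈J2 [6;3;5]
PS(5,4)∈J2 [6;3;6]
mobility = 15 − 6 − 6 = 3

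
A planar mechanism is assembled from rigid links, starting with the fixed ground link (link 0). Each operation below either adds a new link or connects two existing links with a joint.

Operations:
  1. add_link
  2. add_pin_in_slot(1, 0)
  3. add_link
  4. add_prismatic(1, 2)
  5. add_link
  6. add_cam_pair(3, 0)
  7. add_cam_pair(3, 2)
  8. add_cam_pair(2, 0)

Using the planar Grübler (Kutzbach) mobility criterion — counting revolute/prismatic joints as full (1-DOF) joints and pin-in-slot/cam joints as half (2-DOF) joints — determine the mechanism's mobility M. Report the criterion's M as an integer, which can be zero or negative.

[1;0;0] (link 0 is ground)
L+ [2;0;0]
PS(1,0)∈J2 [2;0;1]
L+ [3;0;1]
P(1,2)∈J1 [3;1;1]
L+ [4;1;1]
C(3,0)∈J2 [4;1;2]
C(3,2)∈J2 [4;1;3]
C(2,0)∈J2 [4;1;4]
mobility = 9 − 2 − 4 = 3

M = 3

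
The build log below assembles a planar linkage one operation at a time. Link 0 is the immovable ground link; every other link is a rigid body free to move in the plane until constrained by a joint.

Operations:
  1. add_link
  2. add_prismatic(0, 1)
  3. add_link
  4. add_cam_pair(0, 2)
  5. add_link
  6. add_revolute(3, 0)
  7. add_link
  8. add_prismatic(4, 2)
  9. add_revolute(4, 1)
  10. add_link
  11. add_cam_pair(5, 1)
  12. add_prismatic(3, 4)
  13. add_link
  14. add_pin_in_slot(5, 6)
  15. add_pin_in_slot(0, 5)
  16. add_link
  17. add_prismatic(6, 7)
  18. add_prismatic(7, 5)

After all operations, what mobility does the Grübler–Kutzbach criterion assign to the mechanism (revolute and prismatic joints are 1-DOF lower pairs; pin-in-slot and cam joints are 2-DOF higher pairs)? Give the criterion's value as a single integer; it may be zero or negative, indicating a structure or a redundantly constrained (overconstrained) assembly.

M = 3

ground; <1,0,0>
#1 <2,0,0>
P:0↔1 J1 <2,1,0>
#2 <3,1,0>
C:0↔2 J2 <3,1,1>
#3 <4,1,1>
R:3↔0 J1 <4,2,1>
#4 <5,2,1>
P:4↔2 J1 <5,3,1>
R:4↔1 J1 <5,4,1>
#5 <6,4,1>
C:5↔1 J2 <6,4,2>
P:3↔4 J1 <6,5,2>
#6 <7,5,2>
PS:5↔6 J2 <7,5,3>
PS:0↔5 J2 <7,5,4>
#7 <8,5,4>
P:6↔7 J1 <8,6,4>
P:7↔5 J1 <8,7,4>
3×7 − 2×7 − 1×4 = 3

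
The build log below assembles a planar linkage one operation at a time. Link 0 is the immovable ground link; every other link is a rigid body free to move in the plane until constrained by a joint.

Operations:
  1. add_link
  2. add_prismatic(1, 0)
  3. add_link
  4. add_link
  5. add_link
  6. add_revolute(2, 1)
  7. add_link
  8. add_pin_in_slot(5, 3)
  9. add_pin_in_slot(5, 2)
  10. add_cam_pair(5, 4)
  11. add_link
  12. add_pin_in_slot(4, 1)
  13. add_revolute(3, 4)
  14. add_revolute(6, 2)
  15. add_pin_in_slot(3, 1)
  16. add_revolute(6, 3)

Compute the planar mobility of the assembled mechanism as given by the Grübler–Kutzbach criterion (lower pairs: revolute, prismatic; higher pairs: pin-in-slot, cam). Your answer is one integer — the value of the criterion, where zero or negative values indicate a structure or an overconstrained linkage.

[1;0;0] (link 0 is ground)
L+ [2;0;0]
P(1,0)∈J1 [2;1;0]
L+ [3;1;0]
L+ [4;1;0]
L+ [5;1;0]
R(2,1)∈J1 [5;2;0]
L+ [6;2;0]
PS(5,3)∈J2 [6;2;1]
PS(5,2)∈J2 [6;2;2]
C(5,4)∈J2 [6;2;3]
L+ [7;2;3]
PS(4,1)∈J2 [7;2;4]
R(3,4)∈J1 [7;3;4]
R(6,2)∈J1 [7;4;4]
PS(3,1)∈J2 [7;4;5]
R(6,3)∈J1 [7;5;5]
mobility = 18 − 10 − 5 = 3

M = 3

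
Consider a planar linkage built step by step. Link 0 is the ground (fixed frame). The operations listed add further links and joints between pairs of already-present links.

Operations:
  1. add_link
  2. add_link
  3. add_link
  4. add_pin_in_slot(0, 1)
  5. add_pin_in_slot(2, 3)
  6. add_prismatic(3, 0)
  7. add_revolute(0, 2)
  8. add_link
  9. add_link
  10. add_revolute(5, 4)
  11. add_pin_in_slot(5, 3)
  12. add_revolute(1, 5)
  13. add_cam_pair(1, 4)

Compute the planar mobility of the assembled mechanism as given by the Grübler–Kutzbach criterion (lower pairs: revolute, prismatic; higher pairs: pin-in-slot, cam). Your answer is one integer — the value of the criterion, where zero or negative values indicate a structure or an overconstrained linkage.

M = 3

[1;0;0] (link 0 is ground)
L+ [2;0;0]
L+ [3;0;0]
L+ [4;0;0]
PS(0,1)∈J2 [4;0;1]
PS(2,3)∈J2 [4;0;2]
P(3,0)∈J1 [4;1;2]
R(0,2)∈J1 [4;2;2]
L+ [5;2;2]
L+ [6;2;2]
R(5,4)∈J1 [6;3;2]
PS(5,3)∈J2 [6;3;3]
R(1,5)∈J1 [6;4;3]
C(1,4)∈J2 [6;4;4]
mobility = 15 − 8 − 4 = 3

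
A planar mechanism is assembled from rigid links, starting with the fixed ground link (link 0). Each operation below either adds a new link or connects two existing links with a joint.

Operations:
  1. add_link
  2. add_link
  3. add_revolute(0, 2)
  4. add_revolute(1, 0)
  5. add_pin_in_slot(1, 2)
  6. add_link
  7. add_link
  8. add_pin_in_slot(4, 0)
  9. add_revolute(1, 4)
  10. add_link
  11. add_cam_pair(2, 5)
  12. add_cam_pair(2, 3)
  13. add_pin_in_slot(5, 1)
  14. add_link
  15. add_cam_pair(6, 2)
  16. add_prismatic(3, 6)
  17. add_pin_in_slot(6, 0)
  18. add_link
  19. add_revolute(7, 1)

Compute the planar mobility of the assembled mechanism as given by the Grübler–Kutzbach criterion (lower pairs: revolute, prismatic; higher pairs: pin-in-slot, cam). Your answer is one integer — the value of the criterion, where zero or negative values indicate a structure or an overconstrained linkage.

L=1 J1=0 J2=0
add link → L=2 J1=0 J2=0
add link → L=3 J1=0 J2=0
R@0,2 dof=1 J1 → L=3 J1=1 J2=0
R@1,0 dof=1 J1 → L=3 J1=2 J2=0
PS@1,2 dof=2 J2 → L=3 J1=2 J2=1
add link → L=4 J1=2 J2=1
add link → L=5 J1=2 J2=1
PS@4,0 dof=2 J2 → L=5 J1=2 J2=2
R@1,4 dof=1 J1 → L=5 J1=3 J2=2
add link → L=6 J1=3 J2=2
C@2,5 dof=2 J2 → L=6 J1=3 J2=3
C@2,3 dof=2 J2 → L=6 J1=3 J2=4
PS@5,1 dof=2 J2 → L=6 J1=3 J2=5
add link → L=7 J1=3 J2=5
C@6,2 dof=2 J2 → L=7 J1=3 J2=6
P@3,6 dof=1 J1 → L=7 J1=4 J2=6
PS@6,0 dof=2 J2 → L=7 J1=4 J2=7
add link → L=8 J1=4 J2=7
R@7,1 dof=1 J1 → L=8 J1=5 J2=7
M=3(L−1)−2J1−J2=3·7−2·5−7=4

M = 4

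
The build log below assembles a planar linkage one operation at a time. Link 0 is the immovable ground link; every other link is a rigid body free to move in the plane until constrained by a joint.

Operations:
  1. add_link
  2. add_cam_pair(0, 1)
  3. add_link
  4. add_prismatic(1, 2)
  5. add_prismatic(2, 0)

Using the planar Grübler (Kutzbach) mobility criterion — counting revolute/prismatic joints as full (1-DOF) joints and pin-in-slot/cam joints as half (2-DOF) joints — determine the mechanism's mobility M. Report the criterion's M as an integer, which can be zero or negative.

M = 1

link 0 = ground. State L|J1|J2 = 1|0|0
+link1  2|0|0
C(0,1) f=2→J2  2|0|1
+link2  3|0|1
P(1,2) f=1→J1  3|1|1
P(2,0) f=1→J1  3|2|1
M = 3(3−1)−2·2−1 = 6−4−1 = 1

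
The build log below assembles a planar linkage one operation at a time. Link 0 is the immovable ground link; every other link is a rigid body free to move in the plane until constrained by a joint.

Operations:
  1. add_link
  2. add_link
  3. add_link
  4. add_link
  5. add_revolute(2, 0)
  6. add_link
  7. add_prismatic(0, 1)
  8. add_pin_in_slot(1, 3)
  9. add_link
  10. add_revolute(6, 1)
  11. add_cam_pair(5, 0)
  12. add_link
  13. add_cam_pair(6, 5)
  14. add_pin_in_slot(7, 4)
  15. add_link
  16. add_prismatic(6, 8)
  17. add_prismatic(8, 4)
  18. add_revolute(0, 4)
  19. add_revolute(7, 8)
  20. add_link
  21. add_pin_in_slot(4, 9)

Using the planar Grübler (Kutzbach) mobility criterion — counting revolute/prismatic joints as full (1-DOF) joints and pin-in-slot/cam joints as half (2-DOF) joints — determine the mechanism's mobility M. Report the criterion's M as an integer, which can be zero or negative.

L=1 J1=0 J2=0
add link → L=2 J1=0 J2=0
add link → L=3 J1=0 J2=0
add link → L=4 J1=0 J2=0
add link → L=5 J1=0 J2=0
R@2,0 dof=1 J1 → L=5 J1=1 J2=0
add link → L=6 J1=1 J2=0
P@0,1 dof=1 J1 → L=6 J1=2 J2=0
PS@1,3 dof=2 J2 → L=6 J1=2 J2=1
add link → L=7 J1=2 J2=1
R@6,1 dof=1 J1 → L=7 J1=3 J2=1
C@5,0 dof=2 J2 → L=7 J1=3 J2=2
add link → L=8 J1=3 J2=2
C@6,5 dof=2 J2 → L=8 J1=3 J2=3
PS@7,4 dof=2 J2 → L=8 J1=3 J2=4
add link → L=9 J1=3 J2=4
P@6,8 dof=1 J1 → L=9 J1=4 J2=4
P@8,4 dof=1 J1 → L=9 J1=5 J2=4
R@0,4 dof=1 J1 → L=9 J1=6 J2=4
R@7,8 dof=1 J1 → L=9 J1=7 J2=4
add link → L=10 J1=7 J2=4
PS@4,9 dof=2 J2 → L=10 J1=7 J2=5
M=3(L−1)−2J1−J2=3·9−2·7−5=8

M = 8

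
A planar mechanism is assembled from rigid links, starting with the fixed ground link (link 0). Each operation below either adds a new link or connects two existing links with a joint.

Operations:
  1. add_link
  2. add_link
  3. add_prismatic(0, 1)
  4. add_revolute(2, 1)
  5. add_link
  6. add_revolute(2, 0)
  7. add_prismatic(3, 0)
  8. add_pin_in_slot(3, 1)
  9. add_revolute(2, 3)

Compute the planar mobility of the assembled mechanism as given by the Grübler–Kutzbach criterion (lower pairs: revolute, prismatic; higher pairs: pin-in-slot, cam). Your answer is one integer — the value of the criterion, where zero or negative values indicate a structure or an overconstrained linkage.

L=1 J1=0 J2=0
add link → L=2 J1=0 J2=0
add link → L=3 J1=0 J2=0
P@0,1 dof=1 J1 → L=3 J1=1 J2=0
R@2,1 dof=1 J1 → L=3 J1=2 J2=0
add link → L=4 J1=2 J2=0
R@2,0 dof=1 J1 → L=4 J1=3 J2=0
P@3,0 dof=1 J1 → L=4 J1=4 J2=0
PS@3,1 dof=2 J2 → L=4 J1=4 J2=1
R@2,3 dof=1 J1 → L=4 J1=5 J2=1
M=3(L−1)−2J1−J2=3·3−2·5−1=-2

M = -2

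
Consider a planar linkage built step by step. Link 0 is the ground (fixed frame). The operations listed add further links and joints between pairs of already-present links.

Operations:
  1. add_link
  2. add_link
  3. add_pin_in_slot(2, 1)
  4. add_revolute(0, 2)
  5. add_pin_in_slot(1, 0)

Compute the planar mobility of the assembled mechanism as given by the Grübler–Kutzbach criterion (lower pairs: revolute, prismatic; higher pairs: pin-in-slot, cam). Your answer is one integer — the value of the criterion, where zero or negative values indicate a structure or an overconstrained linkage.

M = 2

(L,J1,J2)=(1,0,0); link0 fixed
link1: (2,0,0)
link2: (3,0,0)
PS 2-1 [J2]: (3,0,1)
R 0-2 [J1]: (3,1,1)
PS 1-0 [J2]: (3,1,2)
Grübler: 3·2 − 2·1 − 2 = 2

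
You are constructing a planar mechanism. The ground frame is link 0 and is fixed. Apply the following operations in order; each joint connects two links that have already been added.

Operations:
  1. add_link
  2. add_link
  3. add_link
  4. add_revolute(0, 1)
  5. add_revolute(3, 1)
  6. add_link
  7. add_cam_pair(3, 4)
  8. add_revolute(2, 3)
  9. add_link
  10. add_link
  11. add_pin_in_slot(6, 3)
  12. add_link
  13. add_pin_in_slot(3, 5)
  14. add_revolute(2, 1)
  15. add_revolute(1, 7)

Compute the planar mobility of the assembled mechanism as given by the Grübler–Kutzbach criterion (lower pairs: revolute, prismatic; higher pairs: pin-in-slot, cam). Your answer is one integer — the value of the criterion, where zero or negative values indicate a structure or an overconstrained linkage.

link 0 = ground. State L|J1|J2 = 1|0|0
+link1  2|0|0
+link2  3|0|0
+link3  4|0|0
R(0,1) f=1→J1  4|1|0
R(3,1) f=1→J1  4|2|0
+link4  5|2|0
C(3,4) f=2→J2  5|2|1
R(2,3) f=1→J1  5|3|1
+link5  6|3|1
+link6  7|3|1
PS(6,3) f=2→J2  7|3|2
+link7  8|3|2
PS(3,5) f=2→J2  8|3|3
R(2,1) f=1→J1  8|4|3
R(1,7) f=1→J1  8|5|3
M = 3(8−1)−2·5−3 = 21−10−3 = 8

M = 8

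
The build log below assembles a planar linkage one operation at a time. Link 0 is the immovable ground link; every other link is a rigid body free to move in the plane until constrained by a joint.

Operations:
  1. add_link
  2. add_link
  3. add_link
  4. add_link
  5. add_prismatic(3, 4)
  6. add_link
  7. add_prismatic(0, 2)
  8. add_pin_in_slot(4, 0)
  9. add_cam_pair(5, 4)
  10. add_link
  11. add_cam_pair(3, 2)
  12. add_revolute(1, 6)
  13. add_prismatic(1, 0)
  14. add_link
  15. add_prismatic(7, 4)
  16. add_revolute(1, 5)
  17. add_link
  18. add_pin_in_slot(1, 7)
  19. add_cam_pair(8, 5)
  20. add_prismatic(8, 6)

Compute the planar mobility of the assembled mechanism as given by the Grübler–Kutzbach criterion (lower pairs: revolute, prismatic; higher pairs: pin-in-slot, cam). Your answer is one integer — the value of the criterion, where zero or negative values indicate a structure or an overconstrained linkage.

(L,J1,J2)=(1,0,0); link0 fixed
link1: (2,0,0)
link2: (3,0,0)
link3: (4,0,0)
link4: (5,0,0)
P 3-4 [J1]: (5,1,0)
link5: (6,1,0)
P 0-2 [J1]: (6,2,0)
PS 4-0 [J2]: (6,2,1)
C 5-4 [J2]: (6,2,2)
link6: (7,2,2)
C 3-2 [J2]: (7,2,3)
R 1-6 [J1]: (7,3,3)
P 1-0 [J1]: (7,4,3)
link7: (8,4,3)
P 7-4 [J1]: (8,5,3)
R 1-5 [J1]: (8,6,3)
link8: (9,6,3)
PS 1-7 [J2]: (9,6,4)
C 8-5 [J2]: (9,6,5)
P 8-6 [J1]: (9,7,5)
Grübler: 3·8 − 2·7 − 5 = 5

M = 5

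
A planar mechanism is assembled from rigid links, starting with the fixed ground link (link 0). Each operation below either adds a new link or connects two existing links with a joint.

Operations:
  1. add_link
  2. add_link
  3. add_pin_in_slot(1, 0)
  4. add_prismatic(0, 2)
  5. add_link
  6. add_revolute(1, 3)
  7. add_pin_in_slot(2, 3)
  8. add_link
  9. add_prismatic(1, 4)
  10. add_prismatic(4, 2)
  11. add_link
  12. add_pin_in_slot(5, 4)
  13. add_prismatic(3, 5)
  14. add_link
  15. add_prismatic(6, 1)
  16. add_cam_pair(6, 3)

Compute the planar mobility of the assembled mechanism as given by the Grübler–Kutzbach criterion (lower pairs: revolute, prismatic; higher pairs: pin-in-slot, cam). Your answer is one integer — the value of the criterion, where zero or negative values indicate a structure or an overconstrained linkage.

M = 2

link 0 = ground. State L|J1|J2 = 1|0|0
+link1  2|0|0
+link2  3|0|0
PS(1,0) f=2→J2  3|0|1
P(0,2) f=1→J1  3|1|1
+link3  4|1|1
R(1,3) f=1→J1  4|2|1
PS(2,3) f=2→J2  4|2|2
+link4  5|2|2
P(1,4) f=1→J1  5|3|2
P(4,2) f=1→J1  5|4|2
+link5  6|4|2
PS(5,4) f=2→J2  6|4|3
P(3,5) f=1→J1  6|5|3
+link6  7|5|3
P(6,1) f=1→J1  7|6|3
C(6,3) f=2→J2  7|6|4
M = 3(7−1)−2·6−4 = 18−12−4 = 2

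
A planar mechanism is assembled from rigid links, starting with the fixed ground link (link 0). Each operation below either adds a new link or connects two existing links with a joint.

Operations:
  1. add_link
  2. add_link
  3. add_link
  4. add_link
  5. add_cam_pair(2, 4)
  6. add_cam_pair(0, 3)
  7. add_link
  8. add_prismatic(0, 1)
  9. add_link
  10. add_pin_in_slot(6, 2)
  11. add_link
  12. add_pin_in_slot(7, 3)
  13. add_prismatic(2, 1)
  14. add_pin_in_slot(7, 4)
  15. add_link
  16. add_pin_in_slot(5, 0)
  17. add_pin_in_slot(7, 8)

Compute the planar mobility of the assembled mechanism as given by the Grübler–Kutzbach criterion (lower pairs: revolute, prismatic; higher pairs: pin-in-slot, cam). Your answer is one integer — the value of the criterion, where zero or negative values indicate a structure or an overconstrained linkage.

ground; <1,0,0>
#1 <2,0,0>
#2 <3,0,0>
#3 <4,0,0>
#4 <5,0,0>
C:2↔4 J2 <5,0,1>
C:0↔3 J2 <5,0,2>
#5 <6,0,2>
P:0↔1 J1 <6,1,2>
#6 <7,1,2>
PS:6↔2 J2 <7,1,3>
#7 <8,1,3>
PS:7↔3 J2 <8,1,4>
P:2↔1 J1 <8,2,4>
PS:7↔4 J2 <8,2,5>
#8 <9,2,5>
PS:5↔0 J2 <9,2,6>
PS:7↔8 J2 <9,2,7>
3×8 − 2×2 − 1×7 = 13

M = 13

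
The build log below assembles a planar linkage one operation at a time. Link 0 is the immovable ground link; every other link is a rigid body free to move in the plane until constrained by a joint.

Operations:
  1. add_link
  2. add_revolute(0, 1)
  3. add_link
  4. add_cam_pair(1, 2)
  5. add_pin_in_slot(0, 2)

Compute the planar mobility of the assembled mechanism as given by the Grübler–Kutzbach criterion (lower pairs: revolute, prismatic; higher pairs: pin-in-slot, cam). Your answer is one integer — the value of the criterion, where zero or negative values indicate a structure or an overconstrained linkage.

ground; <1,0,0>
#1 <2,0,0>
R:0↔1 J1 <2,1,0>
#2 <3,1,0>
C:1↔2 J2 <3,1,1>
PS:0↔2 J2 <3,1,2>
3×2 − 2×1 − 1×2 = 2

M = 2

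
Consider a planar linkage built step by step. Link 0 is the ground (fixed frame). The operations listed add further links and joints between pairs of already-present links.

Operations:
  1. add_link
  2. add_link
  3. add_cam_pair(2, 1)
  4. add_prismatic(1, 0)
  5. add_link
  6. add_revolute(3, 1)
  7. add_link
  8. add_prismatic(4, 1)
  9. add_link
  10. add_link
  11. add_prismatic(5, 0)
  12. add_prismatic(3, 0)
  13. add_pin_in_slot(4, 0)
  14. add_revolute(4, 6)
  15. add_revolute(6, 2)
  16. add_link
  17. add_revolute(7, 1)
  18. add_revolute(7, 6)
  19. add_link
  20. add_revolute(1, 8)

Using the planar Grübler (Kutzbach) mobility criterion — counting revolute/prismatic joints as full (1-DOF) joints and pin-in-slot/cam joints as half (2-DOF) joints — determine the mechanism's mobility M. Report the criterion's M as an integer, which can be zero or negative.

M = 2

ground; <1,0,0>
#1 <2,0,0>
#2 <3,0,0>
C:2↔1 J2 <3,0,1>
P:1↔0 J1 <3,1,1>
#3 <4,1,1>
R:3↔1 J1 <4,2,1>
#4 <5,2,1>
P:4↔1 J1 <5,3,1>
#5 <6,3,1>
#6 <7,3,1>
P:5↔0 J1 <7,4,1>
P:3↔0 J1 <7,5,1>
PS:4↔0 J2 <7,5,2>
R:4↔6 J1 <7,6,2>
R:6↔2 J1 <7,7,2>
#7 <8,7,2>
R:7↔1 J1 <8,8,2>
R:7↔6 J1 <8,9,2>
#8 <9,9,2>
R:1↔8 J1 <9,10,2>
3×8 − 2×10 − 1×2 = 2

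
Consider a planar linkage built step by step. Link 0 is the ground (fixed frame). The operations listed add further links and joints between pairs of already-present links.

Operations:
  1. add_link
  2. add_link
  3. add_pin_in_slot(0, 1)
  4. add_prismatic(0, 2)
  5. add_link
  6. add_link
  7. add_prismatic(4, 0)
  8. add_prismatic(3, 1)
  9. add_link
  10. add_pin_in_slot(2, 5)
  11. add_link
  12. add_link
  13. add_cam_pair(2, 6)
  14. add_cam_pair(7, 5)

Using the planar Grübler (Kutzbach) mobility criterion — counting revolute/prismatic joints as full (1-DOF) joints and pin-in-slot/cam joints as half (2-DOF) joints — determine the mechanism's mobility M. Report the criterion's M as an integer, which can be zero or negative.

[1;0;0] (link 0 is ground)
L+ [2;0;0]
L+ [3;0;0]
PS(0,1)∈J2 [3;0;1]
P(0,2)∈J1 [3;1;1]
L+ [4;1;1]
L+ [5;1;1]
P(4,0)∈J1 [5;2;1]
P(3,1)∈J1 [5;3;1]
L+ [6;3;1]
PS(2,5)∈J2 [6;3;2]
L+ [7;3;2]
L+ [8;3;2]
C(2,6)∈J2 [8;3;3]
C(7,5)∈J2 [8;3;4]
mobility = 21 − 6 − 4 = 11

M = 11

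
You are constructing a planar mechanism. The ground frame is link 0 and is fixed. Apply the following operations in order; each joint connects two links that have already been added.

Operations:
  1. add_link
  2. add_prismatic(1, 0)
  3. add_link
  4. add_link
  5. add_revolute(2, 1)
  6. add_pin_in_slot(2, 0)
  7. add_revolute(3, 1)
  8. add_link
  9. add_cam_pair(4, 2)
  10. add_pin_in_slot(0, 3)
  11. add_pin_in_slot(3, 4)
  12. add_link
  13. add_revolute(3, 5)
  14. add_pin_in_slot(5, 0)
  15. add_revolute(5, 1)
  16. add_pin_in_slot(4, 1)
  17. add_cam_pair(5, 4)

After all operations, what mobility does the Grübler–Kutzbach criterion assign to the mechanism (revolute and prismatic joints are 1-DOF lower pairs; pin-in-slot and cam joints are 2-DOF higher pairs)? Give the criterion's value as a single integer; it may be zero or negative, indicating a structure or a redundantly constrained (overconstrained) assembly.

(L,J1,J2)=(1,0,0); link0 fixed
link1: (2,0,0)
P 1-0 [J1]: (2,1,0)
link2: (3,1,0)
link3: (4,1,0)
R 2-1 [J1]: (4,2,0)
PS 2-0 [J2]: (4,2,1)
R 3-1 [J1]: (4,3,1)
link4: (5,3,1)
C 4-2 [J2]: (5,3,2)
PS 0-3 [J2]: (5,3,3)
PS 3-4 [J2]: (5,3,4)
link5: (6,3,4)
R 3-5 [J1]: (6,4,4)
PS 5-0 [J2]: (6,4,5)
R 5-1 [J1]: (6,5,5)
PS 4-1 [J2]: (6,5,6)
C 5-4 [J2]: (6,5,7)
Grübler: 3·5 − 2·5 − 7 = -2

M = -2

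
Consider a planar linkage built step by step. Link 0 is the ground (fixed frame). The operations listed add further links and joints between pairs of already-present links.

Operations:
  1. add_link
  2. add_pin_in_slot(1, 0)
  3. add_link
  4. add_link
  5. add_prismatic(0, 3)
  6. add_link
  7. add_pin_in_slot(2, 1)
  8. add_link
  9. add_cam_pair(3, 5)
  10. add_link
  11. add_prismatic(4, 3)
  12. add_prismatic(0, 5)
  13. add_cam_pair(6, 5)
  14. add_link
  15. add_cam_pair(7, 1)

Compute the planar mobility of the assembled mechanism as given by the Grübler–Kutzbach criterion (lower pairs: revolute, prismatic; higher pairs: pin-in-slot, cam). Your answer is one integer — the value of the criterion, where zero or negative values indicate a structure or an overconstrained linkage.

link 0 = ground. State L|J1|J2 = 1|0|0
+link1  2|0|0
PS(1,0) f=2→J2  2|0|1
+link2  3|0|1
+link3  4|0|1
P(0,3) f=1→J1  4|1|1
+link4  5|1|1
PS(2,1) f=2→J2  5|1|2
+link5  6|1|2
C(3,5) f=2→J2  6|1|3
+link6  7|1|3
P(4,3) f=1→J1  7|2|3
P(0,5) f=1→J1  7|3|3
C(6,5) f=2→J2  7|3|4
+link7  8|3|4
C(7,1) f=2→J2  8|3|5
M = 3(8−1)−2·3−5 = 21−6−5 = 10

M = 10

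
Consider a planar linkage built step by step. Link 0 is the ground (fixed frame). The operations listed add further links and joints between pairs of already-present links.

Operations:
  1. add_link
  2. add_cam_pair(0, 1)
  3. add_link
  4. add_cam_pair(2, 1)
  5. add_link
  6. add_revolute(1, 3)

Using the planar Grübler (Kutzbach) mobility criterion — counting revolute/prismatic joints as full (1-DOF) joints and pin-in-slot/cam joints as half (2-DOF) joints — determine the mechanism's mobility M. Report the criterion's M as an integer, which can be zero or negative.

link 0 = ground. State L|J1|J2 = 1|0|0
+link1  2|0|0
C(0,1) f=2→J2  2|0|1
+link2  3|0|1
C(2,1) f=2→J2  3|0|2
+link3  4|0|2
R(1,3) f=1→J1  4|1|2
M = 3(4−1)−2·1−2 = 9−2−2 = 5

M = 5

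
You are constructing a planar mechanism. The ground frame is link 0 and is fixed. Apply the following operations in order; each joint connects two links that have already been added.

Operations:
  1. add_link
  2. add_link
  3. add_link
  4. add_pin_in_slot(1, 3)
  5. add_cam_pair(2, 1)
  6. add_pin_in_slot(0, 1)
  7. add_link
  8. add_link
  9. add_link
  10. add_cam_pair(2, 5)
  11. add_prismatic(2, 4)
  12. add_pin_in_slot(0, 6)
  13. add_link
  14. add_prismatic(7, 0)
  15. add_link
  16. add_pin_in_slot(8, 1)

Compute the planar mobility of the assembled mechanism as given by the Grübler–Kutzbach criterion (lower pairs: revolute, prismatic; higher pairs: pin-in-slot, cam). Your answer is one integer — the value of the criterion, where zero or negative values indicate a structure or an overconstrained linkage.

M = 14

[1;0;0] (link 0 is ground)
L+ [2;0;0]
L+ [3;0;0]
L+ [4;0;0]
PS(1,3)∈J2 [4;0;1]
C(2,1)∈J2 [4;0;2]
PS(0,1)∈J2 [4;0;3]
L+ [5;0;3]
L+ [6;0;3]
L+ [7;0;3]
C(2,5)∈J2 [7;0;4]
P(2,4)∈J1 [7;1;4]
PS(0,6)∈J2 [7;1;5]
L+ [8;1;5]
P(7,0)∈J1 [8;2;5]
L+ [9;2;5]
PS(8,1)∈J2 [9;2;6]
mobility = 24 − 4 − 6 = 14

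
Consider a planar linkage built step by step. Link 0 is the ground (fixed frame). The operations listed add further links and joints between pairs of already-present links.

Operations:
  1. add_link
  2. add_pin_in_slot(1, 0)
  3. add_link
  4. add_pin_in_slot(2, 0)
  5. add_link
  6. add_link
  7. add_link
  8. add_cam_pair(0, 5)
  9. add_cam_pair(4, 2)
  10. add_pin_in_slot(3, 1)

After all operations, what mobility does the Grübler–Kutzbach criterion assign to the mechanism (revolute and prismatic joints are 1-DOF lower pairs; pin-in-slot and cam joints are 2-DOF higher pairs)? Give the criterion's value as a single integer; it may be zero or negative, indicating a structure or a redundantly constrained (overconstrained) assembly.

L=1 J1=0 J2=0
add link → L=2 J1=0 J2=0
PS@1,0 dof=2 J2 → L=2 J1=0 J2=1
add link → L=3 J1=0 J2=1
PS@2,0 dof=2 J2 → L=3 J1=0 J2=2
add link → L=4 J1=0 J2=2
add link → L=5 J1=0 J2=2
add link → L=6 J1=0 J2=2
C@0,5 dof=2 J2 → L=6 J1=0 J2=3
C@4,2 dof=2 J2 → L=6 J1=0 J2=4
PS@3,1 dof=2 J2 → L=6 J1=0 J2=5
M=3(L−1)−2J1−J2=3·5−2·0−5=10

M = 10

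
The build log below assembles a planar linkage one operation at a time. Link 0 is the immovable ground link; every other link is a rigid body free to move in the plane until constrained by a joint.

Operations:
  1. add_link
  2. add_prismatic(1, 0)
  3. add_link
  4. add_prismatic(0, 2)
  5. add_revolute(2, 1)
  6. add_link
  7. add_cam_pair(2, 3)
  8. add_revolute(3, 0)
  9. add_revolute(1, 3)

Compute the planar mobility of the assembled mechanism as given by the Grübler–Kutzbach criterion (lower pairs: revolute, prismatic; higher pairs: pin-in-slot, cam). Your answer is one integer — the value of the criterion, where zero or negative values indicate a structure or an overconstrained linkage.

ground; <1,0,0>
#1 <2,0,0>
P:1↔0 J1 <2,1,0>
#2 <3,1,0>
P:0↔2 J1 <3,2,0>
R:2↔1 J1 <3,3,0>
#3 <4,3,0>
C:2↔3 J2 <4,3,1>
R:3↔0 J1 <4,4,1>
R:1↔3 J1 <4,5,1>
3×3 − 2×5 − 1×1 = -2

M = -2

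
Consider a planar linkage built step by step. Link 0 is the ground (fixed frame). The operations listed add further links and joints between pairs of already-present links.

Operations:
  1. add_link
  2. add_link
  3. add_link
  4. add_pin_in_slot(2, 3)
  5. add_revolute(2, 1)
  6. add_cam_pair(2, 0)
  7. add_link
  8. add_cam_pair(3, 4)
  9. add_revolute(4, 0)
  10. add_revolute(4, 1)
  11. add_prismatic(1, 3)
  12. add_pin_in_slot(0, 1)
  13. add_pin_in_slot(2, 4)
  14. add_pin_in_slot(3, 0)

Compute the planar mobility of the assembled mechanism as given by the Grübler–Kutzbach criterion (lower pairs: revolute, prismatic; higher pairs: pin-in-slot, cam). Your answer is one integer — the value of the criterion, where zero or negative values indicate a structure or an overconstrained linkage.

L=1 J1=0 J2=0
add link → L=2 J1=0 J2=0
add link → L=3 J1=0 J2=0
add link → L=4 J1=0 J2=0
PS@2,3 dof=2 J2 → L=4 J1=0 J2=1
R@2,1 dof=1 J1 → L=4 J1=1 J2=1
C@2,0 dof=2 J2 → L=4 J1=1 J2=2
add link → L=5 J1=1 J2=2
C@3,4 dof=2 J2 → L=5 J1=1 J2=3
R@4,0 dof=1 J1 → L=5 J1=2 J2=3
R@4,1 dof=1 J1 → L=5 J1=3 J2=3
P@1,3 dof=1 J1 → L=5 J1=4 J2=3
PS@0,1 dof=2 J2 → L=5 J1=4 J2=4
PS@2,4 dof=2 J2 → L=5 J1=4 J2=5
PS@3,0 dof=2 J2 → L=5 J1=4 J2=6
M=3(L−1)−2J1−J2=3·4−2·4−6=-2

M = -2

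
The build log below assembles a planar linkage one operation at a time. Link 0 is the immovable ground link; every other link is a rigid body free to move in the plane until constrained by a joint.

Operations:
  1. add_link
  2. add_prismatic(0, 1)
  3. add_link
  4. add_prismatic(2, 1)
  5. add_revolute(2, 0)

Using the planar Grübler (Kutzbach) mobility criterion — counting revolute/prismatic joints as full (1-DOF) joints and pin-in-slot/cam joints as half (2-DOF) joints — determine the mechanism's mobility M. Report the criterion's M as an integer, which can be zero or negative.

M = 0

ground; <1,0,0>
#1 <2,0,0>
P:0↔1 J1 <2,1,0>
#2 <3,1,0>
P:2↔1 J1 <3,2,0>
R:2↔0 J1 <3,3,0>
3×2 − 2×3 − 1×0 = 0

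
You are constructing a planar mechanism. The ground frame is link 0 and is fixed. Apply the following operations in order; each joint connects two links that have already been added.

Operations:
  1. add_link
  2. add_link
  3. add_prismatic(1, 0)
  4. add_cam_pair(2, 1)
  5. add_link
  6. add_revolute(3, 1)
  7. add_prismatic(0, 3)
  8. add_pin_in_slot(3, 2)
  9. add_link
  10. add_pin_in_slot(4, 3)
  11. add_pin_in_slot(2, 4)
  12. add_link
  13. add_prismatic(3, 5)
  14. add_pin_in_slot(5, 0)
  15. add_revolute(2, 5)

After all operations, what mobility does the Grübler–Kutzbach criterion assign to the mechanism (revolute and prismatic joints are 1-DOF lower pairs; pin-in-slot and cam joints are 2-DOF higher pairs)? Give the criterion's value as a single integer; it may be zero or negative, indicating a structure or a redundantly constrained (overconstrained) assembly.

ground; <1,0,0>
#1 <2,0,0>
#2 <3,0,0>
P:1↔0 J1 <3,1,0>
C:2↔1 J2 <3,1,1>
#3 <4,1,1>
R:3↔1 J1 <4,2,1>
P:0↔3 J1 <4,3,1>
PS:3↔2 J2 <4,3,2>
#4 <5,3,2>
PS:4↔3 J2 <5,3,3>
PS:2↔4 J2 <5,3,4>
#5 <6,3,4>
P:3↔5 J1 <6,4,4>
PS:5↔0 J2 <6,4,5>
R:2↔5 J1 <6,5,5>
3×5 − 2×5 − 1×5 = 0

M = 0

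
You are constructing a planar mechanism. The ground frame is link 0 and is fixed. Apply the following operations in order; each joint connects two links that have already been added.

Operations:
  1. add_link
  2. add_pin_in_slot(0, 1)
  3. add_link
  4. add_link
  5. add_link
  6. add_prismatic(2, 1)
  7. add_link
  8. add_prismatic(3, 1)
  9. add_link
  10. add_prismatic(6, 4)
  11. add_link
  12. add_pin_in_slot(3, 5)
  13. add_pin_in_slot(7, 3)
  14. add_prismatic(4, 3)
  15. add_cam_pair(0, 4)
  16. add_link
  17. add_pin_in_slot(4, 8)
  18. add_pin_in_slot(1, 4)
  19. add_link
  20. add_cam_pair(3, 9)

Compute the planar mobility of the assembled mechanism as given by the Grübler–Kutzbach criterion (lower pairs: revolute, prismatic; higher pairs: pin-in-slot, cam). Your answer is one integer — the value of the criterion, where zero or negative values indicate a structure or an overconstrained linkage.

M = 12

link 0 = ground. State L|J1|J2 = 1|0|0
+link1  2|0|0
PS(0,1) f=2→J2  2|0|1
+link2  3|0|1
+link3  4|0|1
+link4  5|0|1
P(2,1) f=1→J1  5|1|1
+link5  6|1|1
P(3,1) f=1→J1  6|2|1
+link6  7|2|1
P(6,4) f=1→J1  7|3|1
+link7  8|3|1
PS(3,5) f=2→J2  8|3|2
PS(7,3) f=2→J2  8|3|3
P(4,3) f=1→J1  8|4|3
C(0,4) f=2→J2  8|4|4
+link8  9|4|4
PS(4,8) f=2→J2  9|4|5
PS(1,4) f=2→J2  9|4|6
+link9  10|4|6
C(3,9) f=2→J2  10|4|7
M = 3(10−1)−2·4−7 = 27−8−7 = 12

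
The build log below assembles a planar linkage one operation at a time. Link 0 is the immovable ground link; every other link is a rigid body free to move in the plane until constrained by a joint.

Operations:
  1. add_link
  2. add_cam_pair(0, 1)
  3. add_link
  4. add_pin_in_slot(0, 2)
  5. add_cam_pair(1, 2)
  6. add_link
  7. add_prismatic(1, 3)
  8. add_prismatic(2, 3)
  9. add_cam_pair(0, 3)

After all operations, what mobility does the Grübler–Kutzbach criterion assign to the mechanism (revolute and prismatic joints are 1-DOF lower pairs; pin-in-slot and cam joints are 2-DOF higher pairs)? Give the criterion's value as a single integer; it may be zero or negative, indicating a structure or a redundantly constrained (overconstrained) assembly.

L=1 J1=0 J2=0
add link → L=2 J1=0 J2=0
C@0,1 dof=2 J2 → L=2 J1=0 J2=1
add link → L=3 J1=0 J2=1
PS@0,2 dof=2 J2 → L=3 J1=0 J2=2
C@1,2 dof=2 J2 → L=3 J1=0 J2=3
add link → L=4 J1=0 J2=3
P@1,3 dof=1 J1 → L=4 J1=1 J2=3
P@2,3 dof=1 J1 → L=4 J1=2 J2=3
C@0,3 dof=2 J2 → L=4 J1=2 J2=4
M=3(L−1)−2J1−J2=3·3−2·2−4=1

M = 1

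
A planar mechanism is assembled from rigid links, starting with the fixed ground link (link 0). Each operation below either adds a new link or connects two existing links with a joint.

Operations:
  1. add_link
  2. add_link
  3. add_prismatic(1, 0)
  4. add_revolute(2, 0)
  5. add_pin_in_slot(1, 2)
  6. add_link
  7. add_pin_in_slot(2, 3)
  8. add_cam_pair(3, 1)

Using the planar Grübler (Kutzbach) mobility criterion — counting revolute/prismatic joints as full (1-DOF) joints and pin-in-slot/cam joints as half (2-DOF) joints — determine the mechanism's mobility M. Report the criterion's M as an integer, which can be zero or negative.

link 0 = ground. State L|J1|J2 = 1|0|0
+link1  2|0|0
+link2  3|0|0
P(1,0) f=1→J1  3|1|0
R(2,0) f=1→J1  3|2|0
PS(1,2) f=2→J2  3|2|1
+link3  4|2|1
PS(2,3) f=2→J2  4|2|2
C(3,1) f=2→J2  4|2|3
M = 3(4−1)−2·2−3 = 9−4−3 = 2

M = 2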